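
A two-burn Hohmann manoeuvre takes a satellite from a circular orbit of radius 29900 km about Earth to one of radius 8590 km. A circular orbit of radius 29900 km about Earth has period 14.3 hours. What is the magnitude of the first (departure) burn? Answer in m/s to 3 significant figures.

Δv₁ = 1210 m/s

From Kepler's third law T² = 4π²r³/μ at r = 29900 km, T = 14.3 hours = 14.3 × 3600 s = 51480 s: μ = 4π²r³/T² = 3.98195×10^5 km³/s².
Transfer-ellipse semi-major axis a_t = (r₁ + r₂)/2 = (29900 + 8590)/2 = 19245 km.
On the circular orbit at r = 29900 km, v_c = √(μ/r) = 3.649 km/s.
Transfer-orbit speed at the same r (vis-viva, a = a_t): v_t = √[μ(2/r − 1/a_t)] = 2.438 km/s.
Δv₁ = |v_t − v_c| = |2.438 − 3.649| = 1.211 km/s.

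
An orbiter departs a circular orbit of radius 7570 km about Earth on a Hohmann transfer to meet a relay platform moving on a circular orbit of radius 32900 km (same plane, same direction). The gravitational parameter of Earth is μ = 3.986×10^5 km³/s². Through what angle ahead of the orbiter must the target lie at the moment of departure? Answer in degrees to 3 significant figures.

The Hohmann ellipse has a_t = (r₁ + r₂)/2 = 20235 km.
The half-period of the transfer ellipse is t = π√(a_t³/μ) = 14323.1 s.
Target angular speed ω₂ = √(μ/r₂³) = 1.05797×10^-4 rad/s.
Angle swept by the target during transfer: ω₂·t = 1.5153 rad = 86.82°.
The orbiter traverses 180° on the transfer ellipse, so the target must lead by 180° − 86.82° = 93.2°.

φ = 93.2°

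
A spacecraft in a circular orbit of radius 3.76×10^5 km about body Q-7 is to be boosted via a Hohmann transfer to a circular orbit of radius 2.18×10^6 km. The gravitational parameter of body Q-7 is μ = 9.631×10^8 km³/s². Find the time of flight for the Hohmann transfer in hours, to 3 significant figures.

t = 40.6 hours

Semi-major axis of the transfer orbit: a_t = (3.760×10^5 + 2.180×10^6)/2 = 1.278×10^6 km.
Half the transfer-orbit period gives t = π√(a_t³/μ) = 1.463×10^5 s.
Converting: 1.463×10^5 s ÷ 3600 s/hour = 40.6 hours.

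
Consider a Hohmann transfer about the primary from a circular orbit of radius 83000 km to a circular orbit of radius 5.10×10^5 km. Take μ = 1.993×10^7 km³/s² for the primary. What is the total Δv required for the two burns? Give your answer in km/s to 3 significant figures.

Δv = 7.77 km/s

Transfer-ellipse semi-major axis a_t = (r₁ + r₂)/2 = (83000 + 5.100×10^5)/2 = 2.965×10^5 km.
At r₁ the circular-orbit speed is v₁ = √(μ/r₁) = 15.496 km/s.
Transfer-orbit speed at r₁ (vis-viva): v_p = √[μ(2/r₁ − 1/a_t)] = 20.323 km/s.
First burn Δv₁ = |v_p − v₁| = 4.827 km/s.
At r₂, v₂ = √(μ/r₂) = 6.251 km/s.
Transfer-orbit speed at r₂: v_a = √[μ(2/r₂ − 1/a_t)] = 3.307 km/s.
Second burn Δv₂ = |v₂ − v_a| = 2.944 km/s.
Δv = Δv₁ + Δv₂ = 4.827 + 2.944 = 7.771 km/s.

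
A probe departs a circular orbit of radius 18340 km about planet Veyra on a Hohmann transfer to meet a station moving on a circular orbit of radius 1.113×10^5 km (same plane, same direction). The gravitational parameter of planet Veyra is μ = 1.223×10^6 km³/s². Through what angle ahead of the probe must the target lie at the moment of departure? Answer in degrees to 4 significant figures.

φ = 100.0°

Semi-major axis of the transfer orbit: a_t = (18340 + 1.113×10^5)/2 = 64820 km.
The half-period of the transfer ellipse is t = π√(a_t³/μ) = 46881 s.
The target's mean motion on its circular orbit is ω₂ = √(μ/r₂³) = 2.9783×10^-5 rad/s.
Angle swept by the target during transfer: ω₂·t = 1.3963 rad = 80.00°.
The probe traverses 180° on the transfer ellipse, so the target must lead by 180° − 80.00° = 100.0°.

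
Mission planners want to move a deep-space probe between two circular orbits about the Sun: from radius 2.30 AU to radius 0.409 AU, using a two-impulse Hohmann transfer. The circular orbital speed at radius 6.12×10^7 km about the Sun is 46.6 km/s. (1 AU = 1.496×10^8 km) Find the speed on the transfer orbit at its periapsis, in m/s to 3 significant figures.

From the circular-orbit relation v² = μ/r at r = 6.12×10^7 km: μ = v²r = (46.6)² × 6.12×10^7 = 1.32899×10^11 km³/s².
In km: r₁ = 2.30 × 1.496×10^8 = 3.4408×10^8 km; r₂ = 0.409 × 1.496×10^8 = 6.11864×10^7 km.
The Hohmann ellipse has a_t = (r₁ + r₂)/2 = 2.026332×10^8 km.
The periapsis of the transfer ellipse is at r = 6.11864×10^7 km.
Vis-viva: v = √[μ(2/r − 1/a_t)] = √[1.32899×10^11 × (2/6.11864×10^7 − 1/2.026332×10^8)] = 60.73 km/s.

v = 60700 m/s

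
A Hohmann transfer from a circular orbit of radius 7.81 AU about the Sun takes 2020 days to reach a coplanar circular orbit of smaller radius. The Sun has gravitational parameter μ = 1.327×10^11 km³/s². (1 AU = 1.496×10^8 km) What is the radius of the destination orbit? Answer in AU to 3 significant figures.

r₂ = 2.12 AU

In km: r₁ = 7.81 × 1.496×10^8 = 1.168376×10^9 km.
Transfer time t = 2020 days = 1.74528×10^8 s, and t = π√(a_t³/μ).
So a_t = (μ t²/π²)^(1/3) = (1.327×10^11 × (1.74528×10^8)² / π²)^(1/3) = 7.4262×10^8 km.
Since a_t = (r₁ + r₂)/2, r₂ = 2a_t − r₁ = 2×7.4262×10^8 − 1.168376×10^9 = 3.16864×10^8 km.
In AU: r₂ = 3.16864×10^8 / 1.496×10^8 = 2.12 AU.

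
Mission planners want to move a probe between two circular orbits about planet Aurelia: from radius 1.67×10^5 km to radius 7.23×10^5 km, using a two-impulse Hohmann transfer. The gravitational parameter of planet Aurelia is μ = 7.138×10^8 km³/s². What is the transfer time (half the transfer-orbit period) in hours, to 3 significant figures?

t = 9.70 hours

The Hohmann ellipse has a_t = (r₁ + r₂)/2 = 4.450×10^5 km.
Transfer time t = π√(a_t³/μ) = π√((4.450×10^5)³ / 7.138×10^8) = 34910 s.
Converting: 34910 s ÷ 3600 s/hour = 9.70 hours.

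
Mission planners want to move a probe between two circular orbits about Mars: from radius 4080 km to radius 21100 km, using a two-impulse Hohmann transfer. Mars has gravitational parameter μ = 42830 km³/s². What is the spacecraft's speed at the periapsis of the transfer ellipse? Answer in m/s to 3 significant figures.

Semi-major axis of the transfer orbit: a_t = (4080 + 21100)/2 = 12590 km.
At periapsis, r = 4080 km.
Vis-viva: v = √[μ(2/r − 1/a_t)] = √[42830 × (2/4080 − 1/12590)] = 4.194 km/s.

v = 4190 m/s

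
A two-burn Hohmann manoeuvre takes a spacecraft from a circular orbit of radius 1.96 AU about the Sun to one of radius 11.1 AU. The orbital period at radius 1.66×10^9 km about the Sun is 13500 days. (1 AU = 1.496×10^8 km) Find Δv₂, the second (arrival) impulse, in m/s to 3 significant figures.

From Kepler's third law T² = 4π²r³/μ at r = 1.66×10^9 km, T = 13500 days = 13500 × 86400 s = 1.1664×10^9 s: μ = 4π²r³/T² = 1.32736×10^11 km³/s².
In km: r₁ = 1.96 × 1.496×10^8 = 2.93216×10^8 km; r₂ = 11.1 × 1.496×10^8 = 1.66056×10^9 km.
Semi-major axis of the transfer orbit: a_t = (2.93216×10^8 + 1.66056×10^9)/2 = 9.76888×10^8 km.
On the circular orbit at r = 1.66056×10^9 km, v_c = √(μ/r) = 8.9406 km/s.
Vis-viva on the transfer ellipse at r = 1.66056×10^9 km gives v_t = √[μ(2/r − 1/a_t)] = 4.8982 km/s.
Δv₂ = |v_t − v_c| = |4.8982 − 8.9406| = 4.042 km/s.

Δv₂ = 4040 m/s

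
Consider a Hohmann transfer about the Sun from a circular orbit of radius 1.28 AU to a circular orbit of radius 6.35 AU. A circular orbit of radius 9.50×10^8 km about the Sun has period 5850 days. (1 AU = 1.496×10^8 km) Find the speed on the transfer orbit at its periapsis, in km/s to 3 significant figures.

From Kepler's third law T² = 4π²r³/μ at r = 9.50×10^8 km, T = 5850 days = 5850 × 86400 s = 5.0544×10^8 s: μ = 4π²r³/T² = 1.32493×10^11 km³/s².
In km: r₁ = 1.28 × 1.496×10^8 = 1.91488×10^8 km; r₂ = 6.35 × 1.496×10^8 = 9.4996×10^8 km.
Semi-major axis of the transfer orbit: a_t = (1.91488×10^8 + 9.4996×10^8)/2 = 5.70724×10^8 km.
The periapsis of the transfer ellipse is at r = 1.91488×10^8 km.
Vis-viva: v = √[μ(2/r − 1/a_t)] = √[1.32493×10^11 × (2/1.91488×10^8 − 1/5.70724×10^8)] = 33.94 km/s.

v = 33.9 km/s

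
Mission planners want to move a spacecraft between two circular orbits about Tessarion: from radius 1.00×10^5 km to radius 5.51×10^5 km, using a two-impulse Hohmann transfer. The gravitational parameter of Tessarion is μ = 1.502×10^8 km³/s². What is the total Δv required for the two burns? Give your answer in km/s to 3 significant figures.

Δv = 19.0 km/s

The Hohmann ellipse has a_t = (r₁ + r₂)/2 = 3.255×10^5 km.
Circular speed at r₁: v₁ = √(μ/r₁) = √(1.502×10^8/1.000×10^5) = 38.756 km/s.
On the transfer ellipse at r₁, vis-viva gives v_p = √[μ(2/r₁ − 1/a_t)] = 50.424 km/s.
First burn Δv₁ = |v_p − v₁| = 11.67 km/s.
Circular speed at r₂: v₂ = √(μ/r₂) = 16.51 km/s.
Transfer-orbit speed at r₂: v_a = √[μ(2/r₂ − 1/a_t)] = 9.151 km/s.
Second burn Δv₂ = |v₂ − v_a| = 7.359 km/s.
Total Δv = Δv₁ + Δv₂ = 19.03 km/s.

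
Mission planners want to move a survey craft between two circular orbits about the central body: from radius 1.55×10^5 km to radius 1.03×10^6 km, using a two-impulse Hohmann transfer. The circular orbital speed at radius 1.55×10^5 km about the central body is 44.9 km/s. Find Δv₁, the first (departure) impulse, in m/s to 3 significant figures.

Δv₁ = 14300 m/s

From the circular-orbit relation v² = μ/r at r = 1.55×10^5 km: μ = v²r = (44.9)² × 1.55×10^5 = 3.12482×10^8 km³/s².
The Hohmann ellipse has a_t = (r₁ + r₂)/2 = 5.925×10^5 km.
Circular speed at r = 1.550×10^5 km: v_c = √(μ/r) = 44.90 km/s.
Transfer-orbit speed at the same r (vis-viva, a = a_t): v_t = √[μ(2/r − 1/a_t)] = 59.20 km/s.
Δv₁ = |v_t − v_c| = |59.20 − 44.90| = 14.30 km/s.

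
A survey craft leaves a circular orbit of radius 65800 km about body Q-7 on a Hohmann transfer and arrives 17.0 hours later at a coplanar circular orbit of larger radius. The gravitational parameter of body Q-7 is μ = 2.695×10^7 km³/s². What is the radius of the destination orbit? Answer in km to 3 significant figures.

Transfer time t = 17.0 hours = 61200 s, and t = π√(a_t³/μ).
So a_t = (μ t²/π²)^(1/3) = (2.695×10^7 × (61200)² / π²)^(1/3) = 2.1706×10^5 km.
Since a_t = (r₁ + r₂)/2, r₂ = 2a_t − r₁ = 2×2.1706×10^5 − 65800 = 3.6832×10^5 km.

r₂ = 3.68×10^5 km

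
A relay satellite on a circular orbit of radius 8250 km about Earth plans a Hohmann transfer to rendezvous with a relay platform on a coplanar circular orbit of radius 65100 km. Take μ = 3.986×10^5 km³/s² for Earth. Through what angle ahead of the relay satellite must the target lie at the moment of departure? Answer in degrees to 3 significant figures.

Transfer-ellipse semi-major axis a_t = (r₁ + r₂)/2 = (8250 + 65100)/2 = 36675 km.
Transfer time t = π√(a_t³/μ) = 34950 s.
The target's mean motion on its circular orbit is ω₂ = √(μ/r₂³) = 3.801×10^-5 rad/s.
Angle swept by the target during transfer: ω₂·t = 1.3284 rad = 76.11°.
Arrival is 180° from departure on the ellipse, so φ = 180° − 76.11° = 104°.

φ = 104°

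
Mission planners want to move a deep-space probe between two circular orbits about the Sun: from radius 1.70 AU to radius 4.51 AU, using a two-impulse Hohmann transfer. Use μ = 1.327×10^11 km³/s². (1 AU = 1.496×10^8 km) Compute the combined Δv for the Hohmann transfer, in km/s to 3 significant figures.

Δv = 8.33 km/s

In km: r₁ = 1.70 × 1.496×10^8 = 2.5432×10^8 km; r₂ = 4.51 × 1.496×10^8 = 6.74696×10^8 km.
The Hohmann ellipse has a_t = (r₁ + r₂)/2 = 4.64508×10^8 km.
Circular speed at r₁: v₁ = √(μ/r₁) = √(1.327×10^11/2.5432×10^8) = 22.843 km/s.
Transfer-orbit speed at r₁ (v² = μ(2/r − 1/a)): v_p = √[μ(2/r₁ − 1/a_t)] = 27.530 km/s.
First burn Δv₁ = |v_p − v₁| = 4.687 km/s.
Circular speed at r₂: v₂ = √(μ/r₂) = 14.024 km/s.
Transfer-orbit speed at r₂: v_a = √[μ(2/r₂ − 1/a_t)] = 10.377 km/s.
Second burn Δv₂ = |v₂ − v_a| = 3.647 km/s.
Total Δv = Δv₁ + Δv₂ = 8.334 km/s.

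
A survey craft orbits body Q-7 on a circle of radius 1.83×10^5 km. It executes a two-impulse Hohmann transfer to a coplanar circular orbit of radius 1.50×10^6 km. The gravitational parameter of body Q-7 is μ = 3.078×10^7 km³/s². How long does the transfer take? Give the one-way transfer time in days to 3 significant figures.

t = 5.06 days

Transfer-ellipse semi-major axis a_t = (r₁ + r₂)/2 = (1.830×10^5 + 1.500×10^6)/2 = 8.415×10^5 km.
Half the transfer-orbit period gives t = π√(a_t³/μ) = 4.371×10^5 s.
Converting: 4.371×10^5 s ÷ 86400 s/day = 5.06 days.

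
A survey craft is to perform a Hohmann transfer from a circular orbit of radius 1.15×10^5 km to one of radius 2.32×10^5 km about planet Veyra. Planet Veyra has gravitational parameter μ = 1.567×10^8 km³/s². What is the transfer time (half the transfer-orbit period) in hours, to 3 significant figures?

The Hohmann ellipse has a_t = (r₁ + r₂)/2 = 1.735×10^5 km.
Transfer time t = π√(a_t³/μ) = π√((1.735×10^5)³ / 1.567×10^8) = 18140 s.
Converting: 18140 s ÷ 3600 s/hour = 5.04 hours.

t = 5.04 hours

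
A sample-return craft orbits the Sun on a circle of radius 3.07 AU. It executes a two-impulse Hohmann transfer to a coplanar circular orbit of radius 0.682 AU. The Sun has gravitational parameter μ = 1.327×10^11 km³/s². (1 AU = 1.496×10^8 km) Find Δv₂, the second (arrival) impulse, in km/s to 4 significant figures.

Δv₂ = 10.07 km/s

In km: r₁ = 3.07 × 1.496×10^8 = 4.59272×10^8 km; r₂ = 0.682 × 1.496×10^8 = 1.020272×10^8 km.
Transfer-ellipse semi-major axis a_t = (r₁ + r₂)/2 = (4.59272×10^8 + 1.020272×10^8)/2 = 2.806496×10^8 km.
Circular speed at r = 1.020272×10^8 km: v_c = √(μ/r) = 36.06 km/s.
Vis-viva on the transfer ellipse at r = 1.020272×10^8 km gives v_t = √[μ(2/r − 1/a_t)] = 46.13 km/s.
Δv₂ = |v_t − v_c| = |46.13 − 36.06| = 10.07 km/s.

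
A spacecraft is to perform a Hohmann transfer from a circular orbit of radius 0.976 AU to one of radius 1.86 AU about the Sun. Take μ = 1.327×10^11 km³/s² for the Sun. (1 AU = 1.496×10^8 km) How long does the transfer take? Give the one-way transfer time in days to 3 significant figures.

t = 308 days

In km: r₁ = 0.976 × 1.496×10^8 = 1.460096×10^8 km; r₂ = 1.86 × 1.496×10^8 = 2.78256×10^8 km.
Transfer-ellipse semi-major axis a_t = (r₁ + r₂)/2 = (1.460096×10^8 + 2.78256×10^8)/2 = 2.121328×10^8 km.
By Kepler's third law the transfer-orbit period is T = 2π√(a_t³/μ), so t = T/2 = 2.665×10^7 s.
Converting: 2.665×10^7 s ÷ 86400 s/day = 308 days.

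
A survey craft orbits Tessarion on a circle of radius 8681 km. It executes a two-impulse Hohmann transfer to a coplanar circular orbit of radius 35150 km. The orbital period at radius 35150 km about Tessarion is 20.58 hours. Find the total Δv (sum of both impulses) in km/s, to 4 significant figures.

Δv = 2.703 km/s

From Kepler's third law T² = 4π²r³/μ at r = 35150 km, T = 20.58 hours = 20.58 × 3600 s = 74088 s: μ = 4π²r³/T² = 3.12349×10^5 km³/s².
The Hohmann ellipse has a_t = (r₁ + r₂)/2 = 21915.5 km.
At r₁ the circular-orbit speed is v₁ = √(μ/r₁) = 5.9984 km/s.
On the transfer ellipse at r₁, vis-viva gives v_p = √[μ(2/r₁ − 1/a_t)] = 7.5966 km/s.
First burn Δv₁ = |v_p − v₁| = 1.598 km/s.
At r₂, v₂ = √(μ/r₂) = 2.981 km/s.
Transfer-orbit speed at r₂: v_a = √[μ(2/r₂ − 1/a_t)] = 1.876 km/s.
Second burn Δv₂ = |v₂ − v_a| = 1.105 km/s.
Total Δv = Δv₁ + Δv₂ = 2.703 km/s.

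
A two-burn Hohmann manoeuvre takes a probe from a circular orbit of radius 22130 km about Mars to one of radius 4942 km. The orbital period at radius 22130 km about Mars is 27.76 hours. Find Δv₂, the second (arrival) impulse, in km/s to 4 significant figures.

Δv₂ = 0.8204 km/s

From Kepler's third law T² = 4π²r³/μ at r = 22130 km, T = 27.76 hours = 27.76 × 3600 s = 99936 s: μ = 4π²r³/T² = 42841.0 km³/s².
Semi-major axis of the transfer orbit: a_t = (22130 + 4942)/2 = 13536 km.
On the circular orbit at r = 4942 km, v_c = √(μ/r) = 2.94428 km/s.
Transfer-orbit speed at the same r (vis-viva, a = a_t): v_t = √[μ(2/r − 1/a_t)] = 3.76465 km/s.
Δv₂ = |v_t − v_c| = |3.76465 − 2.94428| = 0.8204 km/s.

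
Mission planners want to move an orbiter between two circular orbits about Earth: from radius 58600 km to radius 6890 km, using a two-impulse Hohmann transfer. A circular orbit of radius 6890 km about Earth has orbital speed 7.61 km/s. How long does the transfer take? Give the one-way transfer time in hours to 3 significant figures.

t = 8.19 hours

From the circular-orbit relation v² = μ/r at r = 6890 km: μ = v²r = (7.61)² × 6890 = 3.99014×10^5 km³/s².
Transfer-ellipse semi-major axis a_t = (r₁ + r₂)/2 = (58600 + 6890)/2 = 32745 km.
Half the transfer-orbit period gives t = π√(a_t³/μ) = 29470 s.
Converting: 29470 s ÷ 3600 s/hour = 8.19 hours.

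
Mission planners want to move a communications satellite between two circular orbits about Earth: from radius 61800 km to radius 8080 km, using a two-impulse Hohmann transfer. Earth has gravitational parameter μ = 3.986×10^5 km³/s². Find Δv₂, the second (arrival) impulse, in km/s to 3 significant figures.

Δv₂ = 2.32 km/s

Semi-major axis of the transfer orbit: a_t = (61800 + 8080)/2 = 34940 km.
Circular speed at r = 8080 km: v_c = √(μ/r) = 7.024 km/s.
Transfer-orbit speed at the same r (vis-viva, a = a_t): v_t = √[μ(2/r − 1/a_t)] = 9.341 km/s.
Δv₂ = |v_t − v_c| = |9.341 − 7.024| = 2.317 km/s.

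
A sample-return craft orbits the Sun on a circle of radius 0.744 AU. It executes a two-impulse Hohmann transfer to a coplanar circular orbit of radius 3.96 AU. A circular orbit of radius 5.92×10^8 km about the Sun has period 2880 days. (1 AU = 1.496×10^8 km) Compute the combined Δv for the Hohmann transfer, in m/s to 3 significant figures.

Δv = 16800 m/s

From Kepler's third law T² = 4π²r³/μ at r = 5.92×10^8 km, T = 2880 days = 2880 × 86400 s = 2.48832×10^8 s: μ = 4π²r³/T² = 1.32286×10^11 km³/s².
In km: r₁ = 0.744 × 1.496×10^8 = 1.113024×10^8 km; r₂ = 3.96 × 1.496×10^8 = 5.92416×10^8 km.
Transfer-ellipse semi-major axis a_t = (r₁ + r₂)/2 = (1.113024×10^8 + 5.92416×10^8)/2 = 3.518592×10^8 km.
At r₁ the circular-orbit speed is v₁ = √(μ/r₁) = 34.47 km/s.
On the transfer ellipse at r₁, v² = μ(2/r − 1/a) gives v_p = √[μ(2/r₁ − 1/a_t)] = 44.73 km/s.
First burn Δv₁ = |v_p − v₁| = 10.26 km/s.
Circular speed at r₂: v₂ = √(μ/r₂) = 14.9432 km/s.
Transfer-orbit speed at r₂: v_a = √[μ(2/r₂ − 1/a_t)] = 8.40448 km/s.
Second burn Δv₂ = |v₂ − v_a| = 6.539 km/s.
Total Δv = Δv₁ + Δv₂ = 16.80 km/s.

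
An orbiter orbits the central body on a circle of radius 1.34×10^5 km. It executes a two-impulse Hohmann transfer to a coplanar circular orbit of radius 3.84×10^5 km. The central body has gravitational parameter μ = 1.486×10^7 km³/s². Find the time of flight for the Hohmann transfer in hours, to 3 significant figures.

Semi-major axis of the transfer orbit: a_t = (1.340×10^5 + 3.840×10^5)/2 = 2.590×10^5 km.
Transfer time t = π√(a_t³/μ) = π√((2.590×10^5)³ / 1.486×10^7) = 1.074×10^5 s.
Converting: 1.074×10^5 s ÷ 3600 s/hour = 29.8 hours.

t = 29.8 hours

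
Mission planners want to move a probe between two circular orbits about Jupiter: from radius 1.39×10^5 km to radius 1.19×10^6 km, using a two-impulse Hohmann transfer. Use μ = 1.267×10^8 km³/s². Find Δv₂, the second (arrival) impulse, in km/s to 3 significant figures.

Transfer-ellipse semi-major axis a_t = (r₁ + r₂)/2 = (1.390×10^5 + 1.190×10^6)/2 = 6.645×10^5 km.
Circular speed at r = 1.190×10^6 km: v_c = √(μ/r) = 10.318 km/s.
Vis-viva on the transfer ellipse at r = 1.190×10^6 km gives v_t = √[μ(2/r − 1/a_t)] = 4.7193 km/s.
Δv₂ = |v_t − v_c| = |4.7193 − 10.318| = 5.599 km/s.

Δv₂ = 5.60 km/s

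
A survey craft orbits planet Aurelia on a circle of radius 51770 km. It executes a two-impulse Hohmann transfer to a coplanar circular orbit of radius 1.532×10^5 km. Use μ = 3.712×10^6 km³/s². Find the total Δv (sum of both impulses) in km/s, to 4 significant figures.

The Hohmann ellipse has a_t = (r₁ + r₂)/2 = 1.02485×10^5 km.
At r₁ the circular-orbit speed is v₁ = √(μ/r₁) = 8.4677 km/s.
Transfer-orbit speed at r₁ (vis-viva equation): v_p = √[μ(2/r₁ − 1/a_t)] = 10.353 km/s.
First burn Δv₁ = |v_p − v₁| = 1.885 km/s.
Circular speed at r₂: v₂ = √(μ/r₂) = 4.9224 km/s.
Transfer-orbit speed at r₂: v_a = √[μ(2/r₂ − 1/a_t)] = 3.4985 km/s.
Second burn Δv₂ = |v₂ − v_a| = 1.424 km/s.
Total Δv = Δv₁ + Δv₂ = 3.309 km/s.

Δv = 3.309 km/s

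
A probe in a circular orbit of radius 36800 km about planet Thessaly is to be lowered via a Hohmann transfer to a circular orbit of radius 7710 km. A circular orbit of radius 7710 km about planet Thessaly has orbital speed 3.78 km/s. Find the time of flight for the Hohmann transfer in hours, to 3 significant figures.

t = 8.73 hours

From the circular-orbit relation v² = μ/r at r = 7710 km: μ = v²r = (3.78)² × 7710 = 1.10164×10^5 km³/s².
The Hohmann ellipse has a_t = (r₁ + r₂)/2 = 22255 km.
By Kepler's third law the transfer-orbit period is T = 2π√(a_t³/μ), so t = T/2 = 31420 s.
Converting: 31420 s ÷ 3600 s/hour = 8.73 hours.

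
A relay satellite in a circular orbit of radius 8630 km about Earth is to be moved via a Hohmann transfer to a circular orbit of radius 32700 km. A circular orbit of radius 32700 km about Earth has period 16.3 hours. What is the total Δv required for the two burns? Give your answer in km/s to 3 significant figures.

From Kepler's third law T² = 4π²r³/μ at r = 32700 km, T = 16.3 hours = 16.3 × 3600 s = 58680 s: μ = 4π²r³/T² = 4.00888×10^5 km³/s².
Semi-major axis of the transfer orbit: a_t = (8630 + 32700)/2 = 20665 km.
Circular speed at r₁: v₁ = √(μ/r₁) = √(4.00888×10^5/8630) = 6.816 km/s.
Transfer-orbit speed at r₁ (vis-viva): v_p = √[μ(2/r₁ − 1/a_t)] = 8.574 km/s.
First burn Δv₁ = |v_p − v₁| = 1.758 km/s.
Circular speed at r₂: v₂ = √(μ/r₂) = 3.5014 km/s.
Transfer-orbit speed at r₂: v_a = √[μ(2/r₂ − 1/a_t)] = 2.2627 km/s.
Second burn Δv₂ = |v₂ − v_a| = 1.239 km/s.
Total Δv = Δv₁ + Δv₂ = 2.997 km/s.

Δv = 3.00 km/s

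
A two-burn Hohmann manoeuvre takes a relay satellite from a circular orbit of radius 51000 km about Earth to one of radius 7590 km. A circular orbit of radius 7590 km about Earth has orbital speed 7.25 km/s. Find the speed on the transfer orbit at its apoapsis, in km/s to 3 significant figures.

From the circular-orbit relation v² = μ/r at r = 7590 km: μ = v²r = (7.25)² × 7590 = 3.98949×10^5 km³/s².
Semi-major axis of the transfer orbit: a_t = (51000 + 7590)/2 = 29295 km.
The apoapsis of the transfer ellipse is at r = 51000 km.
Vis-viva: v = √[μ(2/r − 1/a_t)] = √[3.98949×10^5 × (2/51000 − 1/29295)] = 1.424 km/s.

v = 1.42 km/s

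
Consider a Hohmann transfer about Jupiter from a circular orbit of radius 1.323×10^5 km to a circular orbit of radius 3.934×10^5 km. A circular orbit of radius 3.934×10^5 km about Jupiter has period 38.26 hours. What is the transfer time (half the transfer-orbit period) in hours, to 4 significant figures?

t = 10.45 hours

From Kepler's third law T² = 4π²r³/μ at r = 3.934×10^5 km, T = 38.26 hours = 38.26 × 3600 s = 1.37736×10^5 s: μ = 4π²r³/T² = 1.26697×10^8 km³/s².
The Hohmann ellipse has a_t = (r₁ + r₂)/2 = 2.6285×10^5 km.
Transfer time t = π√(a_t³/μ) = π√((2.6285×10^5)³ / 1.26697×10^8) = 37610 s.
Converting: 37610 s ÷ 3600 s/hour = 10.45 hours.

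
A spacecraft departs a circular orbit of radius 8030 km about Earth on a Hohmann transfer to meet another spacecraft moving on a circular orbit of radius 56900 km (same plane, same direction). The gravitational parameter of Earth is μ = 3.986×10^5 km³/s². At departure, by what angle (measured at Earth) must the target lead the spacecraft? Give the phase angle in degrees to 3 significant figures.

Transfer-ellipse semi-major axis a_t = (r₁ + r₂)/2 = (8030 + 56900)/2 = 32465 km.
Transfer time t = π√(a_t³/μ) = 29110 s.
Target angular speed ω₂ = √(μ/r₂³) = 4.652×10^-5 rad/s.
Angle swept by the target during transfer: ω₂·t = 1.354 rad = 77.58°.
Arrival is 180° from departure on the ellipse, so φ = 180° − 77.58° = 102°.

φ = 102°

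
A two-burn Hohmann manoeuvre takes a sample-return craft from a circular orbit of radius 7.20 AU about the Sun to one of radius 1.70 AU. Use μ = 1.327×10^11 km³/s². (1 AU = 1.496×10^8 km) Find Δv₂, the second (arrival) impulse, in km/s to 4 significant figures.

In km: r₁ = 7.20 × 1.496×10^8 = 1.07712×10^9 km; r₂ = 1.70 × 1.496×10^8 = 2.5432×10^8 km.
The Hohmann ellipse has a_t = (r₁ + r₂)/2 = 6.6572×10^8 km.
On the circular orbit at r = 2.5432×10^8 km, v_c = √(μ/r) = 22.843 km/s.
Transfer-orbit speed at the same r (vis-viva, a = a_t): v_t = √[μ(2/r − 1/a_t)] = 29.056 km/s.
Δv₂ = |v_t − v_c| = |29.056 − 22.843| = 6.213 km/s.

Δv₂ = 6.213 km/s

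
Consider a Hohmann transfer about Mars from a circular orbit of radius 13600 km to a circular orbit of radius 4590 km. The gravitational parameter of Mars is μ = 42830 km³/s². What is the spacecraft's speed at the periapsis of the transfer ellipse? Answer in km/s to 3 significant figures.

v = 3.74 km/s

Transfer-ellipse semi-major axis a_t = (r₁ + r₂)/2 = (13600 + 4590)/2 = 9095 km.
At periapsis, r = 4590 km.
Vis-viva: v = √[μ(2/r − 1/a_t)] = √[42830 × (2/4590 − 1/9095)] = 3.735 km/s.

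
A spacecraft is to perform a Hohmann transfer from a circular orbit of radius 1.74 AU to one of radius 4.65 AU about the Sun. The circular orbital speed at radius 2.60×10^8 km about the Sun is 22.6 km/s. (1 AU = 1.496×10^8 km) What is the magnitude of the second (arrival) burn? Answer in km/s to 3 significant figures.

Δv₂ = 3.62 km/s

From the circular-orbit relation v² = μ/r at r = 2.60×10^8 km: μ = v²r = (22.6)² × 2.60×10^8 = 1.32798×10^11 km³/s².
In km: r₁ = 1.74 × 1.496×10^8 = 2.60304×10^8 km; r₂ = 4.65 × 1.496×10^8 = 6.9564×10^8 km.
Semi-major axis of the transfer orbit: a_t = (2.60304×10^8 + 6.9564×10^8)/2 = 4.77972×10^8 km.
On the circular orbit at r = 6.9564×10^8 km, v_c = √(μ/r) = 13.82 km/s.
Vis-viva on the transfer ellipse at r = 6.9564×10^8 km gives v_t = √[μ(2/r − 1/a_t)] = 10.20 km/s.
Δv₂ = |v_t − v_c| = |10.20 − 13.82| = 3.620 km/s.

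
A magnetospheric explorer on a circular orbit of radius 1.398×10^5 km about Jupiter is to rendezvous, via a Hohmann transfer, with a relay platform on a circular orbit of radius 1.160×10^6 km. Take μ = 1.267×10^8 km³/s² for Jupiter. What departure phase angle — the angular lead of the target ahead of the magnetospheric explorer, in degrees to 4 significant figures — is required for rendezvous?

φ = 104.5°

Transfer-ellipse semi-major axis a_t = (r₁ + r₂)/2 = (1.398×10^5 + 1.160×10^6)/2 = 6.499×10^5 km.
Transfer time t = π√(a_t³/μ) = 1.46228×10^5 s.
The target's mean motion on its circular orbit is ω₂ = √(μ/r₂³) = 9.00951×10^-6 rad/s.
Angle swept by the target during transfer: ω₂·t = 1.3174 rad = 75.48°.
The magnetospheric explorer traverses 180° on the transfer ellipse, so the target must lead by 180° − 75.48° = 104.5°.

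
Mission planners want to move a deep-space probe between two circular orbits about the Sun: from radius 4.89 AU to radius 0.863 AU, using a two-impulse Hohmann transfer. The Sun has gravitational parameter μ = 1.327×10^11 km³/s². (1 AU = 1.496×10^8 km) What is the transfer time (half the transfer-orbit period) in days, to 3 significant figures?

t = 891 days

In km: r₁ = 4.89 × 1.496×10^8 = 7.31544×10^8 km; r₂ = 0.863 × 1.496×10^8 = 1.291048×10^8 km.
Transfer-ellipse semi-major axis a_t = (r₁ + r₂)/2 = (7.31544×10^8 + 1.291048×10^8)/2 = 4.303244×10^8 km.
Transfer time t = π√(a_t³/μ) = π√((4.303244×10^8)³ / 1.327×10^11) = 7.699×10^7 s.
Converting: 7.699×10^7 s ÷ 86400 s/day = 891 days.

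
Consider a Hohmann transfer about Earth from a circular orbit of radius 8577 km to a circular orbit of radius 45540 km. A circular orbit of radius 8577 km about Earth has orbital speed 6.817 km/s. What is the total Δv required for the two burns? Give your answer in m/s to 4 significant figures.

Δv = 3320 m/s

From the circular-orbit relation v² = μ/r at r = 8577 km: μ = v²r = (6.817)² × 8577 = 3.98586×10^5 km³/s².
Semi-major axis of the transfer orbit: a_t = (8577 + 45540)/2 = 27058.5 km.
Circular speed at r₁: v₁ = √(μ/r₁) = √(3.98586×10^5/8577) = 6.817 km/s.
On the transfer ellipse at r₁, v² = μ(2/r − 1/a) gives v_p = √[μ(2/r₁ − 1/a_t)] = 8.844 km/s.
First burn Δv₁ = |v_p − v₁| = 2.027 km/s.
Circular speed at r₂: v₂ = √(μ/r₂) = 2.9585 km/s.
Transfer-orbit speed at r₂: v_a = √[μ(2/r₂ − 1/a_t)] = 1.6656 km/s.
Second burn Δv₂ = |v₂ − v_a| = 1.293 km/s.
Total Δv = Δv₁ + Δv₂ = 3.320 km/s.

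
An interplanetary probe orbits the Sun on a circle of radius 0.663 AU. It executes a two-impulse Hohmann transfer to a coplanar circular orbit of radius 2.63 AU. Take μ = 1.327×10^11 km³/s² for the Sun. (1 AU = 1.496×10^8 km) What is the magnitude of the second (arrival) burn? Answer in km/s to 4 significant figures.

In km: r₁ = 0.663 × 1.496×10^8 = 9.91848×10^7 km; r₂ = 2.63 × 1.496×10^8 = 3.93448×10^8 km.
Transfer-ellipse semi-major axis a_t = (r₁ + r₂)/2 = (9.91848×10^7 + 3.93448×10^8)/2 = 2.463164×10^8 km.
On the circular orbit at r = 3.93448×10^8 km, v_c = √(μ/r) = 18.365 km/s.
Vis-viva on the transfer ellipse at r = 3.93448×10^8 km gives v_t = √[μ(2/r − 1/a_t)] = 11.654 km/s.
Δv₂ = |v_t − v_c| = |11.654 − 18.365| = 6.711 km/s.

Δv₂ = 6.711 km/s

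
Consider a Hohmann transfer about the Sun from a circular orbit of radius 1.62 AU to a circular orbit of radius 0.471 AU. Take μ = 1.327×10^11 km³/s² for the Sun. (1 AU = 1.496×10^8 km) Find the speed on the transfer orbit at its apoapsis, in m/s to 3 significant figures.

v = 15700 m/s

In km: r₁ = 1.62 × 1.496×10^8 = 2.42352×10^8 km; r₂ = 0.471 × 1.496×10^8 = 7.04616×10^7 km.
The Hohmann ellipse has a_t = (r₁ + r₂)/2 = 1.564068×10^8 km.
At apoapsis, r = 2.42352×10^8 km.
Vis-viva: v = √[μ(2/r − 1/a_t)] = √[1.327×10^11 × (2/2.42352×10^8 − 1/1.564068×10^8)] = 15.71 km/s.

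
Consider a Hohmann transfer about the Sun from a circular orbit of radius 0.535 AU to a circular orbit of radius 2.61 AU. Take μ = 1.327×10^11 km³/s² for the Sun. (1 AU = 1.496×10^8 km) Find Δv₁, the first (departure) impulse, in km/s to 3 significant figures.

In km: r₁ = 0.535 × 1.496×10^8 = 8.0036×10^7 km; r₂ = 2.61 × 1.496×10^8 = 3.90456×10^8 km.
Transfer-ellipse semi-major axis a_t = (r₁ + r₂)/2 = (8.0036×10^7 + 3.90456×10^8)/2 = 2.35246×10^8 km.
Circular speed at r = 8.0036×10^7 km: v_c = √(μ/r) = 40.72 km/s.
Vis-viva on the transfer ellipse at r = 8.0036×10^7 km gives v_t = √[μ(2/r − 1/a_t)] = 52.46 km/s.
Δv₁ = |v_t − v_c| = |52.46 − 40.72| = 11.74 km/s.

Δv₁ = 11.7 km/s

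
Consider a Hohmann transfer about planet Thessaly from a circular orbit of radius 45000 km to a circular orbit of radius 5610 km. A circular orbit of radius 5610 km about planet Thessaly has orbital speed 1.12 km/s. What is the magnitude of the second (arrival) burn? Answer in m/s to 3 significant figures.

Δv₂ = 374 m/s

From the circular-orbit relation v² = μ/r at r = 5610 km: μ = v²r = (1.12)² × 5610 = 7037.18 km³/s².
Transfer-ellipse semi-major axis a_t = (r₁ + r₂)/2 = (45000 + 5610)/2 = 25305 km.
On the circular orbit at r = 5610 km, v_c = √(μ/r) = 1.1200 km/s.
Transfer-orbit speed at the same r (vis-viva, a = a_t): v_t = √[μ(2/r − 1/a_t)] = 1.4936 km/s.
Δv₂ = |v_t − v_c| = |1.4936 − 1.1200| = 0.3736 km/s.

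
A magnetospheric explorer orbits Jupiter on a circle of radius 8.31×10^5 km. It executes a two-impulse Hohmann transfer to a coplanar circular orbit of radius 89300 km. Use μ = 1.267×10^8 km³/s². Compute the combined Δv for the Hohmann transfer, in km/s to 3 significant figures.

Semi-major axis of the transfer orbit: a_t = (8.310×10^5 + 89300)/2 = 4.6015×10^5 km.
At r₁ the circular-orbit speed is v₁ = √(μ/r₁) = 12.348 km/s.
On the transfer ellipse at r₁, v² = μ(2/r − 1/a) gives v_a = √[μ(2/r₁ − 1/a_t)] = 5.4396 km/s.
First burn Δv₁ = |v_a − v₁| = 6.908 km/s.
Circular speed at r₂: v₂ = √(μ/r₂) = 37.67 km/s.
Transfer-orbit speed at r₂: v_p = √[μ(2/r₂ − 1/a_t)] = 50.62 km/s.
Second burn Δv₂ = |v₂ − v_p| = 12.95 km/s.
Δv = Δv₁ + Δv₂ = 6.908 + 12.95 = 19.86 km/s.

Δv = 19.9 km/s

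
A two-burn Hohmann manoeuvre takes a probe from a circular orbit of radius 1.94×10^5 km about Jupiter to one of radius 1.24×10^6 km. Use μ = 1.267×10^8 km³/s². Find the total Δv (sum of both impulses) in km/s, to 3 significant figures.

The Hohmann ellipse has a_t = (r₁ + r₂)/2 = 7.170×10^5 km.
Circular speed at r₁: v₁ = √(μ/r₁) = √(1.267×10^8/1.940×10^5) = 25.556 km/s.
On the transfer ellipse at r₁, vis-viva gives v_p = √[μ(2/r₁ − 1/a_t)] = 33.608 km/s.
First burn Δv₁ = |v_p − v₁| = 8.052 km/s.
Circular speed at r₂: v₂ = √(μ/r₂) = 10.108 km/s.
Transfer-orbit speed at r₂: v_a = √[μ(2/r₂ − 1/a_t)] = 5.2580 km/s.
Second burn Δv₂ = |v₂ − v_a| = 4.850 km/s.
Δv = Δv₁ + Δv₂ = 8.052 + 4.850 = 12.90 km/s.

Δv = 12.9 km/s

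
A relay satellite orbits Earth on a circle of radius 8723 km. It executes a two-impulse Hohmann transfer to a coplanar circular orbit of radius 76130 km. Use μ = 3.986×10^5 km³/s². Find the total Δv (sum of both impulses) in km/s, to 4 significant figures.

Δv = 3.546 km/s

Transfer-ellipse semi-major axis a_t = (r₁ + r₂)/2 = (8723 + 76130)/2 = 42426.5 km.
At r₁ the circular-orbit speed is v₁ = √(μ/r₁) = 6.760 km/s.
Transfer-orbit speed at r₁ (vis-viva): v_p = √[μ(2/r₁ − 1/a_t)] = 9.055 km/s.
First burn Δv₁ = |v_p − v₁| = 2.295 km/s.
Circular speed at r₂: v₂ = √(μ/r₂) = 2.2882 km/s.
Transfer-orbit speed at r₂: v_a = √[μ(2/r₂ − 1/a_t)] = 1.0375 km/s.
Second burn Δv₂ = |v₂ − v_a| = 1.251 km/s.
Total Δv = Δv₁ + Δv₂ = 3.546 km/s.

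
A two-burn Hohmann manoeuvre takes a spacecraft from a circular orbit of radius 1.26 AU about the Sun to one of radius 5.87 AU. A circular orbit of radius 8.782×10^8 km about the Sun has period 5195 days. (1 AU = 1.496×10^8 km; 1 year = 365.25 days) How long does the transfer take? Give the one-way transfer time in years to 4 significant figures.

From Kepler's third law T² = 4π²r³/μ at r = 8.782×10^8 km, T = 5195 days = 5195 × 86400 s = 4.48848×10^8 s: μ = 4π²r³/T² = 1.32722×10^11 km³/s².
In km: r₁ = 1.26 × 1.496×10^8 = 1.88496×10^8 km; r₂ = 5.87 × 1.496×10^8 = 8.78152×10^8 km.
The Hohmann ellipse has a_t = (r₁ + r₂)/2 = 5.33324×10^8 km.
Half the transfer-orbit period gives t = π√(a_t³/μ) = 1.0621×10^8 s.
Converting: 1.0621×10^8 s ÷ 3.15576×10^7 s/year (365.25 × 86400) = 3.366 years.

t = 3.366 years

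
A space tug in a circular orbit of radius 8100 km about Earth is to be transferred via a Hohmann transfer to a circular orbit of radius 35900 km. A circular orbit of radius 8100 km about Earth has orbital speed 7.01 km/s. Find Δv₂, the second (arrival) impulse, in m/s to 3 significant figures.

Δv₂ = 1310 m/s

From the circular-orbit relation v² = μ/r at r = 8100 km: μ = v²r = (7.01)² × 8100 = 3.98035×10^5 km³/s².
Semi-major axis of the transfer orbit: a_t = (8100 + 35900)/2 = 22000 km.
On the circular orbit at r = 35900 km, v_c = √(μ/r) = 3.3298 km/s.
Vis-viva on the transfer ellipse at r = 35900 km gives v_t = √[μ(2/r − 1/a_t)] = 2.0204 km/s.
Δv₂ = |v_t − v_c| = |2.0204 − 3.3298| = 1.309 km/s.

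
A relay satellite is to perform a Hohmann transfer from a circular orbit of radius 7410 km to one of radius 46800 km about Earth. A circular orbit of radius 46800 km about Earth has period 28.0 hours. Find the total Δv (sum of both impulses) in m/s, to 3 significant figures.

Δv = 3690 m/s

From Kepler's third law T² = 4π²r³/μ at r = 46800 km, T = 28.0 hours = 28.0 × 3600 s = 1.008×10^5 s: μ = 4π²r³/T² = 3.98269×10^5 km³/s².
Transfer-ellipse semi-major axis a_t = (r₁ + r₂)/2 = (7410 + 46800)/2 = 27105 km.
Circular speed at r₁: v₁ = √(μ/r₁) = √(3.98269×10^5/7410) = 7.331 km/s.
On the transfer ellipse at r₁, vis-viva equation gives v_p = √[μ(2/r₁ − 1/a_t)] = 9.633 km/s.
First burn Δv₁ = |v_p − v₁| = 2.302 km/s.
At r₂, v₂ = √(μ/r₂) = 2.917 km/s.
Transfer-orbit speed at r₂: v_a = √[μ(2/r₂ − 1/a_t)] = 1.525 km/s.
Second burn Δv₂ = |v₂ − v_a| = 1.392 km/s.
Δv = Δv₁ + Δv₂ = 2.302 + 1.392 = 3.694 km/s.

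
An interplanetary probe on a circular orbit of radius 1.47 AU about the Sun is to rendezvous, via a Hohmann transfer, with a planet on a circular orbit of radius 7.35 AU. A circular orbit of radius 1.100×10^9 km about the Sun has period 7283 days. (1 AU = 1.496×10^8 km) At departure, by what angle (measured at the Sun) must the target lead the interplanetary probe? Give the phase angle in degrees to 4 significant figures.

From Kepler's third law T² = 4π²r³/μ at r = 1.100×10^9 km, T = 7283 days = 7283 × 86400 s = 6.292512×10^8 s: μ = 4π²r³/T² = 1.32706×10^11 km³/s².
In km: r₁ = 1.47 × 1.496×10^8 = 2.19912×10^8 km; r₂ = 7.35 × 1.496×10^8 = 1.09956×10^9 km.
Transfer-ellipse semi-major axis a_t = (r₁ + r₂)/2 = (2.19912×10^8 + 1.09956×10^9)/2 = 6.59736×10^8 km.
Transfer time t = π√(a_t³/μ) = 1.4614×10^8 s.
Target angular speed ω₂ = √(μ/r₂³) = 9.9912×10^-9 rad/s.
Angle swept by the target during transfer: ω₂·t = 1.4601 rad = 83.66°.
Arrival is 180° from departure on the ellipse, so φ = 180° − 83.66° = 96.34°.

φ = 96.34°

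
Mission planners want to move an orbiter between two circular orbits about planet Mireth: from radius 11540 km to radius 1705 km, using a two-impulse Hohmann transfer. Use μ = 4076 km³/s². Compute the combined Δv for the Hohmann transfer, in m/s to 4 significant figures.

Δv = 787.6 m/s

Transfer-ellipse semi-major axis a_t = (r₁ + r₂)/2 = (11540 + 1705)/2 = 6622.5 km.
At r₁ the circular-orbit speed is v₁ = √(μ/r₁) = 0.59431 km/s.
Transfer-orbit speed at r₁ (v² = μ(2/r − 1/a)): v_a = √[μ(2/r₁ − 1/a_t)] = 0.30155 km/s.
First burn Δv₁ = |v_a − v₁| = 0.29276 km/s.
At r₂, v₂ = √(μ/r₂) = 1.54616 km/s.
Transfer-orbit speed at r₂: v_p = √[μ(2/r₂ − 1/a_t)] = 2.04102 km/s.
Second burn Δv₂ = |v₂ − v_p| = 0.49486 km/s.
Total Δv = Δv₁ + Δv₂ = 0.7876 km/s.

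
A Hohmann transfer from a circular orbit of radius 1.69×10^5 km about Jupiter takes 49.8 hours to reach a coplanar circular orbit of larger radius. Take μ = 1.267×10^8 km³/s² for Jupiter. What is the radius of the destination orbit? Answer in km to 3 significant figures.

r₂ = 1.32×10^6 km

Transfer time t = 49.8 hours = 1.7928×10^5 s, and t = π√(a_t³/μ).
So a_t = (μ t²/π²)^(1/3) = (1.267×10^8 × (1.7928×10^5)² / π²)^(1/3) = 7.4447×10^5 km.
Since a_t = (r₁ + r₂)/2, r₂ = 2a_t − r₁ = 2×7.4447×10^5 − 1.690×10^5 = 1.31994×10^6 km.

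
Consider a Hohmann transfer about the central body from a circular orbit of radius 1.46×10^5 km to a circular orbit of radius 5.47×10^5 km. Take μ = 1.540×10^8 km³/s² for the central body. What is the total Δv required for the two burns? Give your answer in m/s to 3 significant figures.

The Hohmann ellipse has a_t = (r₁ + r₂)/2 = 3.465×10^5 km.
Circular speed at r₁: v₁ = √(μ/r₁) = √(1.540×10^8/1.460×10^5) = 32.4776 km/s.
Transfer-orbit speed at r₁ (vis-viva equation): v_p = √[μ(2/r₁ − 1/a_t)] = 40.8062 km/s.
First burn Δv₁ = |v_p − v₁| = 8.329 km/s.
At r₂, v₂ = √(μ/r₂) = 16.779 km/s.
Transfer-orbit speed at r₂: v_a = √[μ(2/r₂ − 1/a_t)] = 10.892 km/s.
Second burn Δv₂ = |v₂ − v_a| = 5.887 km/s.
Δv = Δv₁ + Δv₂ = 8.329 + 5.887 = 14.22 km/s.

Δv = 14200 m/s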